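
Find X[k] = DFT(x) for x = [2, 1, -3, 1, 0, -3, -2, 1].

X[k] = Σ(n=0 to 7) x[n] · ω_8^(nk)
where ω_8 = e^(-2πi/8)

Computing each X[k]:
X[0] = -3
X[1] = 4.8284-1.8284i
X[2] = 7+4i
X[3] = -0.8284-3.8284i
X[4] = -3
X[5] = -0.8284+3.8284i
X[6] = 7-4i
X[7] = 4.8284+1.8284i

X = [-3, 4.8284-1.8284i, 7+4i, -0.8284-3.8284i, -3, -0.8284+3.8284i, 7-4i, 4.8284+1.8284i]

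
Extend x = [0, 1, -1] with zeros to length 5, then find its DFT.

Original 3-point DFT: [0, -1.7321i, 1.7321i]
Zero-padded 5-point DFT provides frequency interpolation.

DFT_5([x, 0, ...]) = [0, 1.1180-0.3633i, -1.1180-1.5388i, -1.1180+1.5388i, 1.1180+0.3633i]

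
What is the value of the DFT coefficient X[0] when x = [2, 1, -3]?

X[0] = Σ(n=0 to 2) x[n] · ω_3^0 = Σ x[n]
= (2) + (1) + (-3)

X[0] = 0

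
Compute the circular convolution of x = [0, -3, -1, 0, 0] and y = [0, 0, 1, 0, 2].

(x ⊛ y)[n] = Σ(m=0 to 4) x[m] · y[(n-m) mod 5]

Computing each output sample:
(x ⊛ y)[0] = -6
(x ⊛ y)[1] = -2
(x ⊛ y)[2] = 0
(x ⊛ y)[3] = -3
(x ⊛ y)[4] = -1

x ⊛ y = [-6, -2, 0, -3, -1]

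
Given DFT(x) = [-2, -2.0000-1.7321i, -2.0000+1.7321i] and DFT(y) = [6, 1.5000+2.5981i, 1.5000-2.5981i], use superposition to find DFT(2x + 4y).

By linearity: DFT(2x + 4y) = 2·DFT(x) + 4·DFT(y)
= 2·[-2, -2.0000-1.7321i, -2.0000+1.7321i] + 4·[6, 1.5000+2.5981i, 1.5000-2.5981i]

Computing element-wise:
Z[0] = 2·(-2) + 4·(6) = 20
Z[1] = 2·(-2.0000-1.7321i) + 4·(1.5000+2.5981i) = 2.0000+6.9282i
Z[2] = 2·(-2.0000+1.7321i) + 4·(1.5000-2.5981i) = 2.0000-6.9282i

DFT(2x + 4y) = 2·X + 4·Y = [20, 2.0000+6.9282i, 2.0000-6.9282i]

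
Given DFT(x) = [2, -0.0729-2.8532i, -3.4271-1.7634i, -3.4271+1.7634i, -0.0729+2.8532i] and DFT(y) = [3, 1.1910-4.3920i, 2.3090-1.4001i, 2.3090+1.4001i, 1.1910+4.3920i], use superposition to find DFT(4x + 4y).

By linearity: DFT(4x + 4y) = 4·DFT(x) + 4·DFT(y)
= 4·[2, -0.0729-2.8532i, -3.4271-1.7634i, -3.4271+1.7634i, -0.0729+2.8532i] + 4·[3, 1.1910-4.3920i, 2.3090-1.4001i, 2.3090+1.4001i, 1.1910+4.3920i]

Computing element-wise:
Z[0] = 4·(2) + 4·(3) = 20
Z[1] = 4·(-0.0729-2.8532i) + 4·(1.1910-4.3920i) = 4.4724-28.9808i
Z[2] = 4·(-3.4271-1.7634i) + 4·(2.3090-1.4001i) = -4.4724-12.6540i
Z[3] = 4·(-3.4271+1.7634i) + 4·(2.3090+1.4001i) = -4.4724+12.6540i
Z[4] = 4·(-0.0729+2.8532i) + 4·(1.1910+4.3920i) = 4.4724+28.9808i

DFT(4x + 4y) = 4·X + 4·Y = [20, 4.4724-28.9808i, -4.4724-12.6540i, -4.4724+12.6540i, 4.4724+28.9808i]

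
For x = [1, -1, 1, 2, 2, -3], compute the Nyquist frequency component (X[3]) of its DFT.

X[3] = Σ(n=0 to 5) x[n] · ω_6^(3n) where ω_6 = e^(-2πi/6)
= (1)·ω_6^0 + (-1)·ω_6^3 + (1)·ω_6^6 + (2)·ω_6^9 + (2)·ω_6^12 + (-3)·ω_6^15

X[3] = 6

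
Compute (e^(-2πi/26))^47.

Since ω_26^26 = 1, powers reduce modulo 26.
47 mod 26 = 21
So ω_26^47 = ω_26^21 = e^(-2πi·21/26)

ω_26^47 = ω_26^21 = 0.3546+0.9350i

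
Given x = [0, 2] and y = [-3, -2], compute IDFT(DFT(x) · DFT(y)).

(x ⊛ y)[n] = Σ(m=0 to 1) x[m] · y[(n-m) mod 2]

Computing each output sample:
(x ⊛ y)[0] = -4
(x ⊛ y)[1] = -6

x ⊛ y = [-4, -6]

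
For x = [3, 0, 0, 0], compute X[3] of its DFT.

X[3] = Σ(n=0 to 3) x[n] · ω_4^(3n) where ω_4 = e^(-2πi/4)
= (3)·ω_4^0 + (0)·ω_4^3 + (0)·ω_4^6 + (0)·ω_4^9

X[3] = 3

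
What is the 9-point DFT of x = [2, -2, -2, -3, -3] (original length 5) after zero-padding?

Original 5-point DFT: [-8, 4.5000-1.5388i, 4.5000+0.3633i, 4.5000-0.3633i, 4.5000+1.5388i]
Zero-padded 9-point DFT provides frequency interpolation.

DFT_9([x, 0, ...]) = [-8, 4.4397+6.8793i, 2.7340-1.8728i, 2.5000+2.5981i, 3.3264-0.9579i, 3.3264+0.9579i, 2.5000-2.5981i, 2.7340+1.8728i, 4.4397-6.8793i]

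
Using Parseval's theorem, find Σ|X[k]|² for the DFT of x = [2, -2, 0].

Parseval: Σ|x[n]|² = (1/N)Σ|X[k]|², so Σ|X[k]|² = N·Σ|x[n]|² = 3·8.0000

Σ|X[k]|² = N·Σ|x[n]|² = 3·8.0000 = 24.0000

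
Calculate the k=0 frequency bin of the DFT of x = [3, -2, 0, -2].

X[0] = Σ(n=0 to 3) x[n] · ω_4^0 = Σ x[n]
= (3) + (-2) + (0) + (-2)

X[0] = -1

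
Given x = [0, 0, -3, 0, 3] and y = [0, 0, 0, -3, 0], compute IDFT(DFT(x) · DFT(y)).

(x ⊛ y)[n] = Σ(m=0 to 4) x[m] · y[(n-m) mod 5]

Computing each output sample:
(x ⊛ y)[0] = 9
(x ⊛ y)[1] = 0
(x ⊛ y)[2] = -9
(x ⊛ y)[3] = 0
(x ⊛ y)[4] = 0

x ⊛ y = [9, 0, -9, 0, 0]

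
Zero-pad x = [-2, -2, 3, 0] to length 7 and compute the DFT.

Original 4-point DFT: [-1, -5+2i, 3, -5-2i]
Zero-padded 7-point DFT provides frequency interpolation.

DFT_7([x, 0, ...]) = [-1, -3.9145-1.3611i, -4.2579+3.2515i, 1.6724+3.2133i, 1.6724-3.2133i, -4.2579-3.2515i, -3.9145+1.3611i]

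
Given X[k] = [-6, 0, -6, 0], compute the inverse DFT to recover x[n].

x[n] = (1/4) Σ(k=0 to 3) X[k] · e^(2πikn/4)

Computing each x[n]:
x[0] = -3
x[1] = 0
x[2] = -3
x[3] = 0

x = [-3, 0, -3, 0]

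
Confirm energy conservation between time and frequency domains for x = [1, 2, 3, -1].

Time domain:
Σ|x[n]|² = |1|² + |2|² + |3|² + |-1|² = 15.0000

Frequency domain:
(1/4)Σ|X[k]|² = (1/4)(|5|² + |-2-3i|² + |3|² + |-2+3i|²) = (1/4)·60.0000 = 15.0000

Both sides agree, confirming Parseval's theorem.

Σ|x[n]|² = (1/N)Σ|X[k]|² = 15.0000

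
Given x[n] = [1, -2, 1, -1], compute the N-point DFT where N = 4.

X[k] = Σ(n=0 to 3) x[n] · ω_4^(nk)
where ω_4 = e^(-2πi/4)

Computing each X[k]:
X[0] = -1
X[1] = 1i
X[2] = 5
X[3] = -1i

X = [-1, 1i, 5, -1i]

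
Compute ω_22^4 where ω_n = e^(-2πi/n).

ω_22^4 = e^(-2πi·4/22)
= cos(-2π·4/22) + i·sin(-2π·4/22)
= cos(-8π/22) + i·sin(-8π/22)

ω_22^4 = cos(-8π/22) + i·sin(-8π/22) = 0.4154-0.9096i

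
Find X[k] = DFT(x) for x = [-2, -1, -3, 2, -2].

X[k] = Σ(n=0 to 4) x[n] · ω_5^(nk)
where ω_5 = e^(-2πi/5)

Computing each X[k]:
X[0] = -6
X[1] = -2.1180+1.9879i
X[2] = 0.1180-5.3431i
X[3] = 0.1180+5.3431i
X[4] = -2.1180-1.9879i

X = [-6, -2.1180+1.9879i, 0.1180-5.3431i, 0.1180+5.3431i, -2.1180-1.9879i]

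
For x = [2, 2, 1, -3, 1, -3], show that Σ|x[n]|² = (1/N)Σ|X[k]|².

Time domain:
Σ|x[n]|² = |2|² + |2|² + |1|² + |-3|² + |1|² + |-3|² = 28.0000

Frequency domain:
(1/6)Σ|X[k]|² = (1/6)(|0|² + |3.5000-4.3301i|² + |-1.5000-4.3301i|² + |8|² + |-1.5000+4.3301i|² + |3.5000+4.3301i|²) = (1/6)·168.0000 = 28.0000

Both sides agree, confirming Parseval's theorem.

Σ|x[n]|² = (1/N)Σ|X[k]|² = 28.0000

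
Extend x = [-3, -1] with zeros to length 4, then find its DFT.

Original 2-point DFT: [-4, -2]
Zero-padded 4-point DFT provides frequency interpolation.

DFT_4([x, 0, ...]) = [-4, -3+1i, -2, -3-1i]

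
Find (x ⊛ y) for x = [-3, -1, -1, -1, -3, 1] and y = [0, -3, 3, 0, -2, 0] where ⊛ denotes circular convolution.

(x ⊛ y)[n] = Σ(m=0 to 5) x[m] · y[(n-m) mod 6]

Computing each output sample:
(x ⊛ y)[0] = -10
(x ⊛ y)[1] = 14
(x ⊛ y)[2] = 0
(x ⊛ y)[3] = -2
(x ⊛ y)[4] = 6
(x ⊛ y)[5] = 8

x ⊛ y = [-10, 14, 0, -2, 6, 8]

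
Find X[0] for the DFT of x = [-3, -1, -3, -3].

X[0] = Σ(n=0 to 3) x[n] · ω_4^0 = Σ x[n]
= (-3) + (-1) + (-3) + (-3)

X[0] = -10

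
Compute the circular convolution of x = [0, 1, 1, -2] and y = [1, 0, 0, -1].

(x ⊛ y)[n] = Σ(m=0 to 3) x[m] · y[(n-m) mod 4]

Computing each output sample:
(x ⊛ y)[0] = -1
(x ⊛ y)[1] = 0
(x ⊛ y)[2] = 3
(x ⊛ y)[3] = -2

x ⊛ y = [-1, 0, 3, -2]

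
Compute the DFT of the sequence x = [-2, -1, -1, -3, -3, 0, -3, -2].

X[k] = Σ(n=0 to 7) x[n] · ω_8^(nk)
where ω_8 = e^(-2πi/8)

Computing each X[k]:
X[0] = -15
X[1] = 1.0000-0.5858i
X[2] = -1-4i
X[3] = 1.0000+3.4142i
X[4] = -3
X[5] = 1.0000-3.4142i
X[6] = -1+4i
X[7] = 1.0000+0.5858i

X = [-15, 1.0000-0.5858i, -1-4i, 1.0000+3.4142i, -3, 1.0000-3.4142i, -1+4i, 1.0000+0.5858i]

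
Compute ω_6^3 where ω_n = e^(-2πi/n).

ω_6^3 = e^(-2πi·3/6)
= cos(-2π·3/6) + i·sin(-2π·3/6)
= cos(-6π/6) + i·sin(-6π/6)

ω_6^3 = cos(-6π/6) + i·sin(-6π/6) = -1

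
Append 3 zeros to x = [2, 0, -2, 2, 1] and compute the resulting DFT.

Original 5-point DFT: [3, 2.3090+3.3022i, 1.1910-3.2164i, 1.1910+3.2164i, 2.3090-3.3022i]
Zero-padded 8-point DFT provides frequency interpolation.

DFT_8([x, 0, ...]) = [3, -0.4142+0.5858i, 5+2i, 2.4142-3.4142i, -1, 2.4142+3.4142i, 5-2i, -0.4142-0.5858i]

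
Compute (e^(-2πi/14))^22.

Since ω_14^14 = 1, powers reduce modulo 14.
22 mod 14 = 8
So ω_14^22 = ω_14^8 = e^(-2πi·8/14)

ω_14^22 = ω_14^8 = -0.9010+0.4339i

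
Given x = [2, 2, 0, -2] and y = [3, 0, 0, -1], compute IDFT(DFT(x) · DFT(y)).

(x ⊛ y)[n] = Σ(m=0 to 3) x[m] · y[(n-m) mod 4]

Computing each output sample:
(x ⊛ y)[0] = 4
(x ⊛ y)[1] = 6
(x ⊛ y)[2] = 2
(x ⊛ y)[3] = -8

x ⊛ y = [4, 6, 2, -8]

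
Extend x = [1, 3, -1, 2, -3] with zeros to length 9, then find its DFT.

Original 5-point DFT: [2, 0.1910-3.9430i, 1.3090-6.3799i, 1.3090+6.3799i, 0.1910+3.9430i]
Zero-padded 9-point DFT provides frequency interpolation.

DFT_9([x, 0, ...]) = [2, 4.9436-1.6495i, -0.8375-2.8087i, 3.5000-0.8660i, -4.1061-6.3553i, -4.1061+6.3553i, 3.5000+0.8660i, -0.8375+2.8087i, 4.9436+1.6495i]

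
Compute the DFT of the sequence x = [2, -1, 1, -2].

X[k] = Σ(n=0 to 3) x[n] · ω_4^(nk)
where ω_4 = e^(-2πi/4)

Computing each X[k]:
X[0] = 0
X[1] = 1-1i
X[2] = 6
X[3] = 1+1i

X = [0, 1-1i, 6, 1+1i]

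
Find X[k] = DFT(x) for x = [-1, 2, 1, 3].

X[k] = Σ(n=0 to 3) x[n] · ω_4^(nk)
where ω_4 = e^(-2πi/4)

Computing each X[k]:
X[0] = 5
X[1] = -2+1i
X[2] = -5
X[3] = -2-1i

X = [5, -2+1i, -5, -2-1i]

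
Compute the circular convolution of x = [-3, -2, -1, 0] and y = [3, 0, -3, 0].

(x ⊛ y)[n] = Σ(m=0 to 3) x[m] · y[(n-m) mod 4]

Computing each output sample:
(x ⊛ y)[0] = -6
(x ⊛ y)[1] = -6
(x ⊛ y)[2] = 6
(x ⊛ y)[3] = 6

x ⊛ y = [-6, -6, 6, 6]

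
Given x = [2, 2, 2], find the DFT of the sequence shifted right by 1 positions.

Time shift by 1: X_shifted[k] = ω_3^(1k) · X[k]
Shifted x = [2, 2, 2]

DFT(x[n-1]) = [6, 0, 0]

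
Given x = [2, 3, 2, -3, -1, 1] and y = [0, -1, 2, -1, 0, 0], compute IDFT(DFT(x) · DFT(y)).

(x ⊛ y)[n] = Σ(m=0 to 5) x[m] · y[(n-m) mod 6]

Computing each output sample:
(x ⊛ y)[0] = 0
(x ⊛ y)[1] = 1
(x ⊛ y)[2] = 0
(x ⊛ y)[3] = 2
(x ⊛ y)[4] = 4
(x ⊛ y)[5] = -7

x ⊛ y = [0, 1, 0, 2, 4, -7]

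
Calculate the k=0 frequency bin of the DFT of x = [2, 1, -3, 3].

X[0] = Σ(n=0 to 3) x[n] · ω_4^0 = Σ x[n]
= (2) + (1) + (-3) + (3)

X[0] = 3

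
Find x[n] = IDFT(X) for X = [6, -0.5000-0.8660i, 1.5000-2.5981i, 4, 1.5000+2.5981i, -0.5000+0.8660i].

x[n] = (1/6) Σ(k=0 to 5) X[k] · e^(2πikn/6)

Computing each x[n]:
x[0] = 2
x[1] = 1
x[2] = 1
x[3] = 1
x[4] = 2
x[5] = -1

x = [2, 1, 1, 1, 2, -1]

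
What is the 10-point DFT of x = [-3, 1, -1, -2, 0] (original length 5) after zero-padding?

Original 5-point DFT: [-5, -0.2639-1.5388i, -4.7361+0.3633i, -4.7361-0.3633i, -0.2639+1.5388i]
Zero-padded 10-point DFT provides frequency interpolation.

DFT_10([x, 0, ...]) = [-5, -1.8820+2.2654i, -0.2639-1.5388i, -4.1180-2.7144i, -4.7361+0.3633i, -3, -4.7361-0.3633i, -4.1180+2.7144i, -0.2639+1.5388i, -1.8820-2.2654i]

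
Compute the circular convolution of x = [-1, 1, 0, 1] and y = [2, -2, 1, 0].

(x ⊛ y)[n] = Σ(m=0 to 3) x[m] · y[(n-m) mod 4]

Computing each output sample:
(x ⊛ y)[0] = -4
(x ⊛ y)[1] = 5
(x ⊛ y)[2] = -3
(x ⊛ y)[3] = 3

x ⊛ y = [-4, 5, -3, 3]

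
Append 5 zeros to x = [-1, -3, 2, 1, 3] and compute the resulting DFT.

Original 5-point DFT: [2, -3.4271+5.1186i, -0.0729+4.4778i, -0.0729-4.4778i, -3.4271-5.1186i]
Zero-padded 10-point DFT provides frequency interpolation.

DFT_10([x, 0, ...]) = [2, -5.5451-2.8532i, -3.4271+5.1186i, 0.0451+1.7634i, -0.0729+4.4778i, 6, -0.0729-4.4778i, 0.0451-1.7634i, -3.4271-5.1186i, -5.5451+2.8532i]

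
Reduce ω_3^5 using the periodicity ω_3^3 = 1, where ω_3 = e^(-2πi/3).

Since ω_3^3 = 1, powers reduce modulo 3.
5 mod 3 = 2
So ω_3^5 = ω_3^2 = e^(-2πi·2/3)

ω_3^5 = ω_3^2 = -0.5000+0.8660i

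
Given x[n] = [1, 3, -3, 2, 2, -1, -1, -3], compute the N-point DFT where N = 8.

X[k] = Σ(n=0 to 7) x[n] · ω_8^(nk)
where ω_8 = e^(-2πi/8)

Computing each X[k]:
X[0] = 0
X[1] = -1.7071-4.3640i
X[2] = 7-3i
X[3] = -0.2929-8.3640i
X[4] = -2
X[5] = -0.2929+8.3640i
X[6] = 7+3i
X[7] = -1.7071+4.3640i

X = [0, -1.7071-4.3640i, 7-3i, -0.2929-8.3640i, -2, -0.2929+8.3640i, 7+3i, -1.7071+4.3640i]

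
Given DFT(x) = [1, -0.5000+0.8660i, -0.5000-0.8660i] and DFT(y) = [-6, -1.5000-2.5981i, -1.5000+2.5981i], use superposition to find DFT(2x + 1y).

By linearity: DFT(2x + 1y) = 2·DFT(x) + 1·DFT(y)
= 2·[1, -0.5000+0.8660i, -0.5000-0.8660i] + 1·[-6, -1.5000-2.5981i, -1.5000+2.5981i]

Computing element-wise:
Z[0] = 2·(1) + 1·(-6) = -4
Z[1] = 2·(-0.5000+0.8660i) + 1·(-1.5000-2.5981i) = -2.5000-0.8661i
Z[2] = 2·(-0.5000-0.8660i) + 1·(-1.5000+2.5981i) = -2.5000+0.8661i

DFT(2x + 1y) = 2·X + 1·Y = [-4, -2.5000-0.8661i, -2.5000+0.8661i]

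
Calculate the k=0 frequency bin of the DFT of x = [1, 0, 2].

X[0] = Σ(n=0 to 2) x[n] · ω_3^0 = Σ x[n]
= (1) + (0) + (2)

X[0] = 3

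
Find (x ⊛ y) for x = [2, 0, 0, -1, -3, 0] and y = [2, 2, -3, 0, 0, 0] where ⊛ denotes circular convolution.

(x ⊛ y)[n] = Σ(m=0 to 5) x[m] · y[(n-m) mod 6]

Computing each output sample:
(x ⊛ y)[0] = 13
(x ⊛ y)[1] = 4
(x ⊛ y)[2] = -6
(x ⊛ y)[3] = -2
(x ⊛ y)[4] = -8
(x ⊛ y)[5] = -3

x ⊛ y = [13, 4, -6, -2, -8, -3]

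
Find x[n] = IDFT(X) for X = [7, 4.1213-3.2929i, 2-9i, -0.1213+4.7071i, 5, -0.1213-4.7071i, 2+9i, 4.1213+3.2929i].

x[n] = (1/8) Σ(k=0 to 7) X[k] · e^(2πikn/8)

Computing each x[n]:
x[0] = 3
x[1] = 3
x[2] = 3
x[3] = -3
x[4] = 1
x[5] = 2
x[6] = -1
x[7] = -1

x = [3, 3, 3, -3, 1, 2, -1, -1]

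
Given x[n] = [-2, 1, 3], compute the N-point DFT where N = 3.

X[k] = Σ(n=0 to 2) x[n] · ω_3^(nk)
where ω_3 = e^(-2πi/3)

Computing each X[k]:
X[0] = 2
X[1] = -4.0000+1.7321i
X[2] = -4.0000-1.7321i

X = [2, -4.0000+1.7321i, -4.0000-1.7321i]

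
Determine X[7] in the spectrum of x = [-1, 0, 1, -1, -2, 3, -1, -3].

X[7] = Σ(n=0 to 7) x[n] · ω_8^(7n) where ω_8 = e^(-2πi/8)
= (-1)·ω_8^0 + (0)·ω_8^7 + (1)·ω_8^14 + (-1)·ω_8^21 + (-2)·ω_8^28 + (3)·ω_8^35 + (-1)·ω_8^42 + (-3)·ω_8^49

X[7] = -2.5355+1.2929i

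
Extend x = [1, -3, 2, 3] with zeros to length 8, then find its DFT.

Original 4-point DFT: [3, -1+6i, 3, -1-6i]
Zero-padded 8-point DFT provides frequency interpolation.

DFT_8([x, 0, ...]) = [3, -3.2426-2.0000i, -1+6i, 5.2426+2.0000i, 3, 5.2426-2.0000i, -1-6i, -3.2426+2.0000i]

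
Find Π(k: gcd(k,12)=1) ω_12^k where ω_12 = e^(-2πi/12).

The primitive 12th roots of unity are ω_12^k for k coprime to 12: k ∈ {1, 5, 7, 11}
Their product equals the constant term of the cyclotomic polynomial Φ_12(x) up to sign.
For n ≥ 3, the product of all primitive nth roots of unity is 1. (For n=1 it is 1; for n=2 it is -1.)

1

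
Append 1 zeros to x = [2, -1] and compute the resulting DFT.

Original 2-point DFT: [1, 3]
Zero-padded 3-point DFT provides frequency interpolation.

DFT_3([x, 0, ...]) = [1, 2.5000+0.8660i, 2.5000-0.8660i]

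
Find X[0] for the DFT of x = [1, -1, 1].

X[0] = Σ(n=0 to 2) x[n] · ω_3^0 = Σ x[n]
= (1) + (-1) + (1)

X[0] = 1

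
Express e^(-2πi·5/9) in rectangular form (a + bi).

ω_9^5 = e^(-2πi·5/9)
= cos(-2π·5/9) + i·sin(-2π·5/9)
= cos(-10π/9) + i·sin(-10π/9)

ω_9^5 = cos(-10π/9) + i·sin(-10π/9) = -0.9397+0.3420i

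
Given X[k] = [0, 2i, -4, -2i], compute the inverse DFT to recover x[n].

x[n] = (1/4) Σ(k=0 to 3) X[k] · e^(2πikn/4)

Computing each x[n]:
x[0] = -1
x[1] = 0
x[2] = -1
x[3] = 2

x = [-1, 0, -1, 2]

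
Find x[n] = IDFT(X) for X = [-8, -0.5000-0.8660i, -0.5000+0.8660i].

x[n] = (1/3) Σ(k=0 to 2) X[k] · e^(2πikn/3)

Computing each x[n]:
x[0] = -3
x[1] = -2
x[2] = -3

x = [-3, -2, -3]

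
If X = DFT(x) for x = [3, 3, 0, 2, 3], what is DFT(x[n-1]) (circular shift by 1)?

Time shift by 1: X_shifted[k] = ω_5^(1k) · X[k]
Shifted x = [3, 3, 3, 0, 2]

DFT(x[n-1]) = [11, 2.1180-2.7144i, -0.1180+2.2654i, -0.1180-2.2654i, 2.1180+2.7144i]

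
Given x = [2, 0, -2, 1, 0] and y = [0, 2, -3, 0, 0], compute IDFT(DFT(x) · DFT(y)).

(x ⊛ y)[n] = Σ(m=0 to 4) x[m] · y[(n-m) mod 5]

Computing each output sample:
(x ⊛ y)[0] = -3
(x ⊛ y)[1] = 4
(x ⊛ y)[2] = -6
(x ⊛ y)[3] = -4
(x ⊛ y)[4] = 8

x ⊛ y = [-3, 4, -6, -4, 8]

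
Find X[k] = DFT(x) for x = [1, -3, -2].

X[k] = Σ(n=0 to 2) x[n] · ω_3^(nk)
where ω_3 = e^(-2πi/3)

Computing each X[k]:
X[0] = -4
X[1] = 3.5000+0.8660i
X[2] = 3.5000-0.8660i

X = [-4, 3.5000+0.8660i, 3.5000-0.8660i]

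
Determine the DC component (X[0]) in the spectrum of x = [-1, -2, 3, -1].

X[0] = Σ(n=0 to 3) x[n] · ω_4^0 = Σ x[n]
= (-1) + (-2) + (3) + (-1)

X[0] = -1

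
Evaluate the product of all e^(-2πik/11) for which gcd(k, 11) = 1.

The primitive 11th roots of unity are ω_11^k for k coprime to 11: k ∈ {1, 2, 3, 4, 5, 6, 7, 8, 9, 10}
Their product equals the constant term of the cyclotomic polynomial Φ_11(x) up to sign.
For n ≥ 3, the product of all primitive nth roots of unity is 1. (For n=1 it is 1; for n=2 it is -1.)

1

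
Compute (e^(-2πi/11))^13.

Since ω_11^11 = 1, powers reduce modulo 11.
13 mod 11 = 2
So ω_11^13 = ω_11^2 = e^(-2πi·2/11)

ω_11^13 = ω_11^2 = 0.4154-0.9096i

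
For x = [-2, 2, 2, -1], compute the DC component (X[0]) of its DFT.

X[0] = Σ(n=0 to 3) x[n] · ω_4^0 = Σ x[n]
= (-2) + (2) + (2) + (-1)

X[0] = 1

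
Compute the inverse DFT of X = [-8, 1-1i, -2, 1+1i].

x[n] = (1/4) Σ(k=0 to 3) X[k] · e^(2πikn/4)

Computing each x[n]:
x[0] = -2
x[1] = -1
x[2] = -3
x[3] = -2

x = [-2, -1, -3, -2]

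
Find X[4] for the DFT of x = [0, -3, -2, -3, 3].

X[4] = Σ(n=0 to 4) x[n] · ω_5^(4n) where ω_5 = e^(-2πi/5)
= (0)·ω_5^0 + (-3)·ω_5^4 + (-2)·ω_5^8 + (-3)·ω_5^12 + (3)·ω_5^16

X[4] = 4.0451-5.1186i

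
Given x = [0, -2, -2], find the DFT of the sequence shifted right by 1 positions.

Time shift by 1: X_shifted[k] = ω_3^(1k) · X[k]
Shifted x = [-2, 0, -2]

DFT(x[n-1]) = [-4, -1.0000-1.7321i, -1.0000+1.7321i]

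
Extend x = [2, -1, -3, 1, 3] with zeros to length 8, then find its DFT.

Original 5-point DFT: [2, 4.2361+6.1554i, -0.2361-1.4531i, -0.2361+1.4531i, 4.2361-6.1554i]
Zero-padded 8-point DFT provides frequency interpolation.

DFT_8([x, 0, ...]) = [2, -2.4142+3.0000i, 8+2i, 0.4142-3.0000i, 2, 0.4142+3.0000i, 8-2i, -2.4142-3.0000i]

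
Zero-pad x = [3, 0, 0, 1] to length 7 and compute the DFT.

Original 4-point DFT: [4, 3+1i, 2, 3-1i]
Zero-padded 7-point DFT provides frequency interpolation.

DFT_7([x, 0, ...]) = [4, 2.0990-0.4339i, 3.6235+0.7818i, 2.7775-0.9749i, 2.7775+0.9749i, 3.6235-0.7818i, 2.0990+0.4339i]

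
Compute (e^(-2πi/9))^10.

Since ω_9^9 = 1, powers reduce modulo 9.
10 mod 9 = 1
So ω_9^10 = ω_9^1 = e^(-2πi·1/9)

ω_9^10 = ω_9^1 = 0.7660-0.6428i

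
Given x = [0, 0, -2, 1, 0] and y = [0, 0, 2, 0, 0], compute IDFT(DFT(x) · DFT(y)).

(x ⊛ y)[n] = Σ(m=0 to 4) x[m] · y[(n-m) mod 5]

Computing each output sample:
(x ⊛ y)[0] = 2
(x ⊛ y)[1] = 0
(x ⊛ y)[2] = 0
(x ⊛ y)[3] = 0
(x ⊛ y)[4] = -4

x ⊛ y = [2, 0, 0, 0, -4]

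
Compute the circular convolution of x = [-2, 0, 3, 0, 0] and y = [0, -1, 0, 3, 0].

(x ⊛ y)[n] = Σ(m=0 to 4) x[m] · y[(n-m) mod 5]

Computing each output sample:
(x ⊛ y)[0] = 9
(x ⊛ y)[1] = 2
(x ⊛ y)[2] = 0
(x ⊛ y)[3] = -9
(x ⊛ y)[4] = 0

x ⊛ y = [9, 2, 0, -9, 0]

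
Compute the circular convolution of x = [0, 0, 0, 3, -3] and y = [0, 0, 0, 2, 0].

(x ⊛ y)[n] = Σ(m=0 to 4) x[m] · y[(n-m) mod 5]

Computing each output sample:
(x ⊛ y)[0] = 0
(x ⊛ y)[1] = 6
(x ⊛ y)[2] = -6
(x ⊛ y)[3] = 0
(x ⊛ y)[4] = 0

x ⊛ y = [0, 6, -6, 0, 0]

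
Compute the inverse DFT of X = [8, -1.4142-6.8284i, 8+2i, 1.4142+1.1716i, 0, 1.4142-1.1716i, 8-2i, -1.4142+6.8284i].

x[n] = (1/8) Σ(k=0 to 7) X[k] · e^(2πikn/8)

Computing each x[n]:
x[0] = 3
x[1] = 1
x[2] = 1
x[3] = 3
x[4] = 3
x[5] = 0
x[6] = -3
x[7] = 0

x = [3, 1, 1, 3, 3, 0, -3, 0]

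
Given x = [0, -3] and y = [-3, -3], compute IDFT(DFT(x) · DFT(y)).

(x ⊛ y)[n] = Σ(m=0 to 1) x[m] · y[(n-m) mod 2]

Computing each output sample:
(x ⊛ y)[0] = 9
(x ⊛ y)[1] = 9

x ⊛ y = [9, 9]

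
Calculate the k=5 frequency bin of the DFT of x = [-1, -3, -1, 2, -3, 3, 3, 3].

X[5] = Σ(n=0 to 7) x[n] · ω_8^(5n) where ω_8 = e^(-2πi/8)
= (-1)·ω_8^0 + (-3)·ω_8^5 + (-1)·ω_8^10 + (2)·ω_8^15 + (-3)·ω_8^20 + (3)·ω_8^25 + (3)·ω_8^30 + (3)·ω_8^35

X[5] = 5.5355-0.9497i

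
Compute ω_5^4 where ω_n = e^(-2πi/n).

ω_5^4 = e^(-2πi·4/5)
= cos(-2π·4/5) + i·sin(-2π·4/5)
= cos(-8π/5) + i·sin(-8π/5)

ω_5^4 = cos(-8π/5) + i·sin(-8π/5) = 0.3090+0.9511i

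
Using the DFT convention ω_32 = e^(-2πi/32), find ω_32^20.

ω_32^20 = e^(-2πi·20/32)
= cos(-2π·20/32) + i·sin(-2π·20/32)
= cos(-40π/32) + i·sin(-40π/32)

ω_32^20 = cos(-40π/32) + i·sin(-40π/32) = -0.7071+0.7071i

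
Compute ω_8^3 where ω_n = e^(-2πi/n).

ω_8^3 = e^(-2πi·3/8)
= cos(-2π·3/8) + i·sin(-2π·3/8)
= cos(-6π/8) + i·sin(-6π/8)

ω_8^3 = cos(-6π/8) + i·sin(-6π/8) = -0.7071-0.7071i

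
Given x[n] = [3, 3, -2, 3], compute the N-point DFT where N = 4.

X[k] = Σ(n=0 to 3) x[n] · ω_4^(nk)
where ω_4 = e^(-2πi/4)

Computing each X[k]:
X[0] = 7
X[1] = 5
X[2] = -5
X[3] = 5

X = [7, 5, -5, 5]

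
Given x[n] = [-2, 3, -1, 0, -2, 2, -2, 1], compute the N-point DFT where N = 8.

X[k] = Σ(n=0 to 7) x[n] · ω_8^(nk)
where ω_8 = e^(-2πi/8)

Computing each X[k]:
X[0] = -1
X[1] = 1.4142-1.0000i
X[2] = -1-4i
X[3] = -1.4142+1.0000i
X[4] = -13
X[5] = -1.4142-1.0000i
X[6] = -1+4i
X[7] = 1.4142+1.0000i

X = [-1, 1.4142-1.0000i, -1-4i, -1.4142+1.0000i, -13, -1.4142-1.0000i, -1+4i, 1.4142+1.0000i]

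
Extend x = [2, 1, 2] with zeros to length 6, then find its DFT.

Original 3-point DFT: [5, 0.5000+0.8660i, 0.5000-0.8660i]
Zero-padded 6-point DFT provides frequency interpolation.

DFT_6([x, 0, ...]) = [5, 1.5000-2.5981i, 0.5000+0.8660i, 3, 0.5000-0.8660i, 1.5000+2.5981i]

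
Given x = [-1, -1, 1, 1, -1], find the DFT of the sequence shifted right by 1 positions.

Time shift by 1: X_shifted[k] = ω_5^(1k) · X[k]
Shifted x = [-1, -1, -1, 1, 1]

DFT(x[n-1]) = [-1, -1.0000+3.0777i, -1.0000-0.7265i, -1.0000+0.7265i, -1.0000-3.0777i]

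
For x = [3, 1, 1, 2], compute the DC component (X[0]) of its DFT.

X[0] = Σ(n=0 to 3) x[n] · ω_4^0 = Σ x[n]
= (3) + (1) + (1) + (2)

X[0] = 7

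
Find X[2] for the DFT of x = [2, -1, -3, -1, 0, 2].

X[2] = Σ(n=0 to 5) x[n] · ω_6^(2n) where ω_6 = e^(-2πi/6)
= (2)·ω_6^0 + (-1)·ω_6^2 + (-3)·ω_6^4 + (-1)·ω_6^6 + (0)·ω_6^8 + (2)·ω_6^10

X[2] = 2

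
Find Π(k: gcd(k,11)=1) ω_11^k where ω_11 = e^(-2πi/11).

The primitive 11th roots of unity are ω_11^k for k coprime to 11: k ∈ {1, 2, 3, 4, 5, 6, 7, 8, 9, 10}
Their product equals the constant term of the cyclotomic polynomial Φ_11(x) up to sign.
For n ≥ 3, the product of all primitive nth roots of unity is 1. (For n=1 it is 1; for n=2 it is -1.)

1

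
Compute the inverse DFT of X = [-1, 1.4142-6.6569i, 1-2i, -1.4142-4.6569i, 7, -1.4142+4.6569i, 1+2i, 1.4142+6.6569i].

x[n] = (1/8) Σ(k=0 to 7) X[k] · e^(2πikn/8)

Computing each x[n]:
x[0] = 1
x[1] = 2
x[2] = 1
x[3] = 0
x[4] = 1
x[5] = -3
x[6] = 0
x[7] = -3

x = [1, 2, 1, 0, 1, -3, 0, -3]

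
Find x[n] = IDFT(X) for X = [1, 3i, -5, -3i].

x[n] = (1/4) Σ(k=0 to 3) X[k] · e^(2πikn/4)

Computing each x[n]:
x[0] = -1
x[1] = 0
x[2] = -1
x[3] = 3

x = [-1, 0, -1, 3]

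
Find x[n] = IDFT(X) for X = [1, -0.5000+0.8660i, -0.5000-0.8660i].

x[n] = (1/3) Σ(k=0 to 2) X[k] · e^(2πikn/3)

Computing each x[n]:
x[0] = 0
x[1] = 0
x[2] = 1

x = [0, 0, 1]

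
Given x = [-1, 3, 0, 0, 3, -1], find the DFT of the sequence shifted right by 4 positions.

Time shift by 4: X_shifted[k] = ω_6^(4k) · X[k]
Shifted x = [0, 0, 3, -1, -1, 3]

DFT(x[n-4]) = [4, 1.5000-0.8660i, -3.5000+6.0622i, 0, -3.5000-6.0622i, 1.5000+0.8660i]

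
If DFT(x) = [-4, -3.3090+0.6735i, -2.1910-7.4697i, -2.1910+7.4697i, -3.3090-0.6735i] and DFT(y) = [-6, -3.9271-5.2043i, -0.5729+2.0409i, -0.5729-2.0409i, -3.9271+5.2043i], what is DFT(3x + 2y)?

By linearity: DFT(3x + 2y) = 3·DFT(x) + 2·DFT(y)
= 3·[-4, -3.3090+0.6735i, -2.1910-7.4697i, -2.1910+7.4697i, -3.3090-0.6735i] + 2·[-6, -3.9271-5.2043i, -0.5729+2.0409i, -0.5729-2.0409i, -3.9271+5.2043i]

Computing element-wise:
Z[0] = 3·(-4) + 2·(-6) = -24
Z[1] = 3·(-3.3090+0.6735i) + 2·(-3.9271-5.2043i) = -17.7812-8.3881i
Z[2] = 3·(-2.1910-7.4697i) + 2·(-0.5729+2.0409i) = -7.7188-18.3273i
Z[3] = 3·(-2.1910+7.4697i) + 2·(-0.5729-2.0409i) = -7.7188+18.3273i
Z[4] = 3·(-3.3090-0.6735i) + 2·(-3.9271+5.2043i) = -17.7812+8.3881i

DFT(3x + 2y) = 3·X + 2·Y = [-24, -17.7812-8.3881i, -7.7188-18.3273i, -7.7188+18.3273i, -17.7812+8.3881i]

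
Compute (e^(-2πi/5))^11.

Since ω_5^5 = 1, powers reduce modulo 5.
11 mod 5 = 1
So ω_5^11 = ω_5^1 = e^(-2πi·1/5)

ω_5^11 = ω_5^1 = 0.3090-0.9511i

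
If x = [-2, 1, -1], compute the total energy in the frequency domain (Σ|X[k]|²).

Parseval: Σ|x[n]|² = (1/N)Σ|X[k]|², so Σ|X[k]|² = N·Σ|x[n]|² = 3·6.0000

Σ|X[k]|² = N·Σ|x[n]|² = 3·6.0000 = 18.0000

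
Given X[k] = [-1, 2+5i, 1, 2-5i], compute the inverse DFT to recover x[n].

x[n] = (1/4) Σ(k=0 to 3) X[k] · e^(2πikn/4)

Computing each x[n]:
x[0] = 1
x[1] = -3
x[2] = -1
x[3] = 2

x = [1, -3, -1, 2]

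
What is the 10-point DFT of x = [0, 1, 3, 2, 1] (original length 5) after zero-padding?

Original 5-point DFT: [7, -3.4271-0.5878i, -0.0729+0.9511i, -0.0729-0.9511i, -3.4271+0.5878i]
Zero-padded 10-point DFT provides frequency interpolation.

DFT_10([x, 0, ...]) = [7, 0.3090-5.9309i, -3.4271-0.5878i, -0.8090+1.0368i, -0.0729+0.9511i, 1, -0.0729-0.9511i, -0.8090-1.0368i, -3.4271+0.5878i, 0.3090+5.9309i]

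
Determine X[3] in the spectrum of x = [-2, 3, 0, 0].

X[3] = Σ(n=0 to 3) x[n] · ω_4^(3n) where ω_4 = e^(-2πi/4)
= (-2)·ω_4^0 + (3)·ω_4^3 + (0)·ω_4^6 + (0)·ω_4^9

X[3] = -2+3i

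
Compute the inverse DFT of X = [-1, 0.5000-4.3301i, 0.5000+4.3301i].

x[n] = (1/3) Σ(k=0 to 2) X[k] · e^(2πikn/3)

Computing each x[n]:
x[0] = 0
x[1] = 2
x[2] = -3

x = [0, 2, -3]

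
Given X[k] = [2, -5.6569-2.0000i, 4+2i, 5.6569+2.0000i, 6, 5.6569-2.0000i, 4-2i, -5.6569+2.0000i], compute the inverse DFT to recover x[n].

x[n] = (1/8) Σ(k=0 to 7) X[k] · e^(2πikn/8)

Computing each x[n]:
x[0] = 2
x[1] = -3
x[2] = 1
x[3] = 2
x[4] = 2
x[5] = 1
x[6] = -1
x[7] = -2

x = [2, -3, 1, 2, 2, 1, -1, -2]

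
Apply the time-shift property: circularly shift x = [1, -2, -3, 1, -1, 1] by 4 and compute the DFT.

Time shift by 4: X_shifted[k] = ω_6^(4k) · X[k]
Shifted x = [-3, 1, -1, 1, 1, -2]

DFT(x[n-4]) = [-3, -4.5000-0.8660i, -1.5000-4.3301i, -3, -1.5000+4.3301i, -4.5000+0.8660i]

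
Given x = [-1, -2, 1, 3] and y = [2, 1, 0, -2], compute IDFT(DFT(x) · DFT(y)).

(x ⊛ y)[n] = Σ(m=0 to 3) x[m] · y[(n-m) mod 4]

Computing each output sample:
(x ⊛ y)[0] = 5
(x ⊛ y)[1] = -7
(x ⊛ y)[2] = -6
(x ⊛ y)[3] = 9

x ⊛ y = [5, -7, -6, 9]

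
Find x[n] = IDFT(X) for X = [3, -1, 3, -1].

x[n] = (1/4) Σ(k=0 to 3) X[k] · e^(2πikn/4)

Computing each x[n]:
x[0] = 1
x[1] = 0
x[2] = 2
x[3] = 0

x = [1, 0, 2, 0]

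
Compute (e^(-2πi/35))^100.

Since ω_35^35 = 1, powers reduce modulo 35.
100 mod 35 = 30
So ω_35^100 = ω_35^30 = e^(-2πi·30/35)

ω_35^100 = ω_35^30 = 0.6235+0.7818i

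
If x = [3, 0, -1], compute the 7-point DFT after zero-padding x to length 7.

Original 3-point DFT: [2, 3.5000-0.8660i, 3.5000+0.8660i]
Zero-padded 7-point DFT provides frequency interpolation.

DFT_7([x, 0, ...]) = [2, 3.2225+0.9749i, 3.9010-0.4339i, 2.3765-0.7818i, 2.3765+0.7818i, 3.9010+0.4339i, 3.2225-0.9749i]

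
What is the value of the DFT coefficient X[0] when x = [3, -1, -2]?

X[0] = Σ(n=0 to 2) x[n] · ω_3^0 = Σ x[n]
= (3) + (-1) + (-2)

X[0] = 0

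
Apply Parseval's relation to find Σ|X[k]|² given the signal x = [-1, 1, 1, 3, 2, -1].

Parseval: Σ|x[n]|² = (1/N)Σ|X[k]|², so Σ|X[k]|² = N·Σ|x[n]|² = 6·17.0000

Σ|X[k]|² = N·Σ|x[n]|² = 6·17.0000 = 102.0000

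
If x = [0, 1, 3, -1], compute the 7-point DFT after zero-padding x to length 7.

Original 4-point DFT: [3, -3-2i, 3, -3+2i]
Zero-padded 7-point DFT provides frequency interpolation.

DFT_7([x, 0, ...]) = [3, 0.8569-3.2727i, -3.5489-0.4551i, 1.1920+2.8865i, 1.1920-2.8865i, -3.5489+0.4551i, 0.8569+3.2727i]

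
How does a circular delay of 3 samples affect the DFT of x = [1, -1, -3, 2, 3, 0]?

Time shift by 3: X_shifted[k] = ω_6^(3k) · X[k]
Shifted x = [2, 3, 0, 1, -1, -3]

DFT(x[n-3]) = [2, 1.5000-6.0622i, 3.5000-4.3301i, 0, 3.5000+4.3301i, 1.5000+6.0622i]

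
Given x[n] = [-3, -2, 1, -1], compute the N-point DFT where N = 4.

X[k] = Σ(n=0 to 3) x[n] · ω_4^(nk)
where ω_4 = e^(-2πi/4)

Computing each X[k]:
X[0] = -5
X[1] = -4+1i
X[2] = 1
X[3] = -4-1i

X = [-5, -4+1i, 1, -4-1i]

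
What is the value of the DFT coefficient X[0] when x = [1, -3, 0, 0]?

X[0] = Σ(n=0 to 3) x[n] · ω_4^0 = Σ x[n]
= (1) + (-3) + (0) + (0)

X[0] = -2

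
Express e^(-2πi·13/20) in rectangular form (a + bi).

ω_20^13 = e^(-2πi·13/20)
= cos(-2π·13/20) + i·sin(-2π·13/20)
= cos(-26π/20) + i·sin(-26π/20)

ω_20^13 = cos(-26π/20) + i·sin(-26π/20) = -0.5878+0.8090i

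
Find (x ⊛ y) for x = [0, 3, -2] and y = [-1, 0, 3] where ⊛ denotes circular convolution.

(x ⊛ y)[n] = Σ(m=0 to 2) x[m] · y[(n-m) mod 3]

Computing each output sample:
(x ⊛ y)[0] = 9
(x ⊛ y)[1] = -9
(x ⊛ y)[2] = 2

x ⊛ y = [9, -9, 2]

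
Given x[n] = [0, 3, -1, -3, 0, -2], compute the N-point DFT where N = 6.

X[k] = Σ(n=0 to 5) x[n] · ω_6^(nk)
where ω_6 = e^(-2πi/6)

Computing each X[k]:
X[0] = -3
X[1] = 4.0000-3.4641i
X[2] = -3.0000-5.1962i
X[3] = 1
X[4] = -3.0000+5.1962i
X[5] = 4.0000+3.4641i

X = [-3, 4.0000-3.4641i, -3.0000-5.1962i, 1, -3.0000+5.1962i, 4.0000+3.4641i]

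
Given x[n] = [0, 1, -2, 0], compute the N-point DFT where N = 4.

X[k] = Σ(n=0 to 3) x[n] · ω_4^(nk)
where ω_4 = e^(-2πi/4)

Computing each X[k]:
X[0] = -1
X[1] = 2-1i
X[2] = -3
X[3] = 2+1i

X = [-1, 2-1i, -3, 2+1i]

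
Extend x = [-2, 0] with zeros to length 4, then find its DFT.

Original 2-point DFT: [-2, -2]
Zero-padded 4-point DFT provides frequency interpolation.

DFT_4([x, 0, ...]) = [-2, -2, -2, -2]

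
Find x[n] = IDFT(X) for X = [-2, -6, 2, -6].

x[n] = (1/4) Σ(k=0 to 3) X[k] · e^(2πikn/4)

Computing each x[n]:
x[0] = -3
x[1] = -1
x[2] = 3
x[3] = -1

x = [-3, -1, 3, -1]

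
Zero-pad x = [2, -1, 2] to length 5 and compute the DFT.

Original 3-point DFT: [3, 1.5000+2.5981i, 1.5000-2.5981i]
Zero-padded 5-point DFT provides frequency interpolation.

DFT_5([x, 0, ...]) = [3, 0.0729-0.2245i, 3.4271+2.4899i, 3.4271-2.4899i, 0.0729+0.2245i]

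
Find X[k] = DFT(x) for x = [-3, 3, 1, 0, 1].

X[k] = Σ(n=0 to 4) x[n] · ω_5^(nk)
where ω_5 = e^(-2πi/5)

Computing each X[k]:
X[0] = 2
X[1] = -2.5729-2.4899i
X[2] = -5.9271-0.2245i
X[3] = -5.9271+0.2245i
X[4] = -2.5729+2.4899i

X = [2, -2.5729-2.4899i, -5.9271-0.2245i, -5.9271+0.2245i, -2.5729+2.4899i]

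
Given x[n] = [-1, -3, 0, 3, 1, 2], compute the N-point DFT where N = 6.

X[k] = Σ(n=0 to 5) x[n] · ω_6^(nk)
where ω_6 = e^(-2πi/6)

Computing each X[k]:
X[0] = 2
X[1] = -5.0000+5.1962i
X[2] = 2.0000+3.4641i
X[3] = -2
X[4] = 2.0000-3.4641i
X[5] = -5.0000-5.1962i

X = [2, -5.0000+5.1962i, 2.0000+3.4641i, -2, 2.0000-3.4641i, -5.0000-5.1962i]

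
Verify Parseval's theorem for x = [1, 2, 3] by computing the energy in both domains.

Time domain:
Σ|x[n]|² = |1|² + |2|² + |3|² = 14.0000

Frequency domain:
(1/3)Σ|X[k]|² = (1/3)(|6|² + |-1.5000+0.8660i|² + |-1.5000-0.8660i|²) = (1/3)·42.0000 = 14.0000

Both sides agree, confirming Parseval's theorem.

Σ|x[n]|² = (1/N)Σ|X[k]|² = 14.0000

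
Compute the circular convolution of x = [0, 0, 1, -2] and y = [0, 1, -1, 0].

(x ⊛ y)[n] = Σ(m=0 to 3) x[m] · y[(n-m) mod 4]

Computing each output sample:
(x ⊛ y)[0] = -3
(x ⊛ y)[1] = 2
(x ⊛ y)[2] = 0
(x ⊛ y)[3] = 1

x ⊛ y = [-3, 2, 0, 1]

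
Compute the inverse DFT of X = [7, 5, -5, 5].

x[n] = (1/4) Σ(k=0 to 3) X[k] · e^(2πikn/4)

Computing each x[n]:
x[0] = 3
x[1] = 3
x[2] = -2
x[3] = 3

x = [3, 3, -2, 3]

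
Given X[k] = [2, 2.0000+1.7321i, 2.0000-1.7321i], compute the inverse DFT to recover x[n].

x[n] = (1/3) Σ(k=0 to 2) X[k] · e^(2πikn/3)

Computing each x[n]:
x[0] = 2
x[1] = -1
x[2] = 1

x = [2, -1, 1]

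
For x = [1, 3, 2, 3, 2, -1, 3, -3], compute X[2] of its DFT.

X[2] = Σ(n=0 to 7) x[n] · ω_8^(2n) where ω_8 = e^(-2πi/8)
= (1)·ω_8^0 + (3)·ω_8^2 + (2)·ω_8^4 + (3)·ω_8^6 + (2)·ω_8^8 + (-1)·ω_8^10 + (3)·ω_8^12 + (-3)·ω_8^14

X[2] = -2-2i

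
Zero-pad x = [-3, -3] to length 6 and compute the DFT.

Original 2-point DFT: [-6, 0]
Zero-padded 6-point DFT provides frequency interpolation.

DFT_6([x, 0, ...]) = [-6, -4.5000+2.5981i, -1.5000+2.5981i, 0, -1.5000-2.5981i, -4.5000-2.5981i]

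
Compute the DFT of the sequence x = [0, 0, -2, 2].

X[k] = Σ(n=0 to 3) x[n] · ω_4^(nk)
where ω_4 = e^(-2πi/4)

Computing each X[k]:
X[0] = 0
X[1] = 2+2i
X[2] = -4
X[3] = 2-2i

X = [0, 2+2i, -4, 2-2i]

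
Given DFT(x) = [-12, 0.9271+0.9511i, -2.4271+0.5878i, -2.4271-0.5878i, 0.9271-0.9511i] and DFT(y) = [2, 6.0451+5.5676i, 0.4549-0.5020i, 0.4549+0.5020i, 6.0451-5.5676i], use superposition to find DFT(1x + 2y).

By linearity: DFT(1x + 2y) = 1·DFT(x) + 2·DFT(y)
= 1·[-12, 0.9271+0.9511i, -2.4271+0.5878i, -2.4271-0.5878i, 0.9271-0.9511i] + 2·[2, 6.0451+5.5676i, 0.4549-0.5020i, 0.4549+0.5020i, 6.0451-5.5676i]

Computing element-wise:
Z[0] = 1·(-12) + 2·(2) = -8
Z[1] = 1·(0.9271+0.9511i) + 2·(6.0451+5.5676i) = 13.0173+12.0863i
Z[2] = 1·(-2.4271+0.5878i) + 2·(0.4549-0.5020i) = -1.5173-0.4162i
Z[3] = 1·(-2.4271-0.5878i) + 2·(0.4549+0.5020i) = -1.5173+0.4162i
Z[4] = 1·(0.9271-0.9511i) + 2·(6.0451-5.5676i) = 13.0173-12.0863i

DFT(1x + 2y) = 1·X + 2·Y = [-8, 13.0173+12.0863i, -1.5173-0.4162i, -1.5173+0.4162i, 13.0173-12.0863i]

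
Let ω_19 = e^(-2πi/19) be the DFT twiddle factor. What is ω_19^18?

ω_19^18 = e^(-2πi·18/19)
= cos(-2π·18/19) + i·sin(-2π·18/19)
= cos(-36π/19) + i·sin(-36π/19)

ω_19^18 = cos(-36π/19) + i·sin(-36π/19) = 0.9458+0.3247i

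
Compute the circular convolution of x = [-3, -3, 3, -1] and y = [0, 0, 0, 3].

(x ⊛ y)[n] = Σ(m=0 to 3) x[m] · y[(n-m) mod 4]

Computing each output sample:
(x ⊛ y)[0] = -9
(x ⊛ y)[1] = 9
(x ⊛ y)[2] = -3
(x ⊛ y)[3] = -9

x ⊛ y = [-9, 9, -3, -9]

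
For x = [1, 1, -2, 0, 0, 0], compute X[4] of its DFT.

X[4] = Σ(n=0 to 5) x[n] · ω_6^(4n) where ω_6 = e^(-2πi/6)
= (1)·ω_6^0 + (1)·ω_6^4 + (-2)·ω_6^8 + (0)·ω_6^12 + (0)·ω_6^16 + (0)·ω_6^20

X[4] = 1.5000+2.5981i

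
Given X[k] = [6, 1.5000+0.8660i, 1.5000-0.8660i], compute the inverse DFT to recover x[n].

x[n] = (1/3) Σ(k=0 to 2) X[k] · e^(2πikn/3)

Computing each x[n]:
x[0] = 3
x[1] = 1
x[2] = 2

x = [3, 1, 2]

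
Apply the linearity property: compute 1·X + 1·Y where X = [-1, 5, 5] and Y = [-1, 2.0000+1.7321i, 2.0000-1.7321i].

By linearity: DFT(1x + 1y) = 1·DFT(x) + 1·DFT(y)
= 1·[-1, 5, 5] + 1·[-1, 2.0000+1.7321i, 2.0000-1.7321i]

Computing element-wise:
Z[0] = 1·(-1) + 1·(-1) = -2
Z[1] = 1·(5) + 1·(2.0000+1.7321i) = 7.0000+1.7321i
Z[2] = 1·(5) + 1·(2.0000-1.7321i) = 7.0000-1.7321i

DFT(1x + 1y) = 1·X + 1·Y = [-2, 7.0000+1.7321i, 7.0000-1.7321i]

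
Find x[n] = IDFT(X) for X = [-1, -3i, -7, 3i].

x[n] = (1/4) Σ(k=0 to 3) X[k] · e^(2πikn/4)

Computing each x[n]:
x[0] = -2
x[1] = 3
x[2] = -2
x[3] = 0

x = [-2, 3, -2, 0]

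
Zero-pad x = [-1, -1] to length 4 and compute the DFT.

Original 2-point DFT: [-2, 0]
Zero-padded 4-point DFT provides frequency interpolation.

DFT_4([x, 0, ...]) = [-2, -1+1i, 0, -1-1i]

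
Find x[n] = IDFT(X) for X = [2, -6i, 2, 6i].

x[n] = (1/4) Σ(k=0 to 3) X[k] · e^(2πikn/4)

Computing each x[n]:
x[0] = 1
x[1] = 3
x[2] = 1
x[3] = -3

x = [1, 3, 1, -3]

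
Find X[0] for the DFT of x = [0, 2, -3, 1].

X[0] = Σ(n=0 to 3) x[n] · ω_4^0 = Σ x[n]
= (0) + (2) + (-3) + (1)

X[0] = 0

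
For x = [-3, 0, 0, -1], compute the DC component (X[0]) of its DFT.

X[0] = Σ(n=0 to 3) x[n] · ω_4^0 = Σ x[n]
= (-3) + (0) + (0) + (-1)

X[0] = -4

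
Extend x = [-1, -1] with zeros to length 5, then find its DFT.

Original 2-point DFT: [-2, 0]
Zero-padded 5-point DFT provides frequency interpolation.

DFT_5([x, 0, ...]) = [-2, -1.3090+0.9511i, -0.1910+0.5878i, -0.1910-0.5878i, -1.3090-0.9511i]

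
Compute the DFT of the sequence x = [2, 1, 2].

X[k] = Σ(n=0 to 2) x[n] · ω_3^(nk)
where ω_3 = e^(-2πi/3)

Computing each X[k]:
X[0] = 5
X[1] = 0.5000+0.8660i
X[2] = 0.5000-0.8660i

X = [5, 0.5000+0.8660i, 0.5000-0.8660i]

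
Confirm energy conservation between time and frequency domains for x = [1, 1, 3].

Time domain:
Σ|x[n]|² = |1|² + |1|² + |3|² = 11.0000

Frequency domain:
(1/3)Σ|X[k]|² = (1/3)(|5|² + |-1.0000+1.7321i|² + |-1.0000-1.7321i|²) = (1/3)·33.0000 = 11.0000

Both sides agree, confirming Parseval's theorem.

Σ|x[n]|² = (1/N)Σ|X[k]|² = 11.0000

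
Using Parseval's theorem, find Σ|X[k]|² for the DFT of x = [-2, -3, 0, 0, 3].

Parseval: Σ|x[n]|² = (1/N)Σ|X[k]|², so Σ|X[k]|² = N·Σ|x[n]|² = 5·22.0000

Σ|X[k]|² = N·Σ|x[n]|² = 5·22.0000 = 110.0000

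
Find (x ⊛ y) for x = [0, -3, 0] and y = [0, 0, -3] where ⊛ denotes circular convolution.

(x ⊛ y)[n] = Σ(m=0 to 2) x[m] · y[(n-m) mod 3]

Computing each output sample:
(x ⊛ y)[0] = 9
(x ⊛ y)[1] = 0
(x ⊛ y)[2] = 0

x ⊛ y = [9, 0, 0]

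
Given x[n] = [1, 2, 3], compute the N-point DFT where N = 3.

X[k] = Σ(n=0 to 2) x[n] · ω_3^(nk)
where ω_3 = e^(-2πi/3)

Computing each X[k]:
X[0] = 6
X[1] = -1.5000+0.8660i
X[2] = -1.5000-0.8660i

X = [6, -1.5000+0.8660i, -1.5000-0.8660i]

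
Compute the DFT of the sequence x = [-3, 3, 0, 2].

X[k] = Σ(n=0 to 3) x[n] · ω_4^(nk)
where ω_4 = e^(-2πi/4)

Computing each X[k]:
X[0] = 2
X[1] = -3-1i
X[2] = -8
X[3] = -3+1i

X = [2, -3-1i, -8, -3+1i]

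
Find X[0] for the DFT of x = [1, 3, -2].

X[0] = Σ(n=0 to 2) x[n] · ω_3^0 = Σ x[n]
= (1) + (3) + (-2)

X[0] = 2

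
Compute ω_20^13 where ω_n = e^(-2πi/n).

ω_20^13 = e^(-2πi·13/20)
= cos(-2π·13/20) + i·sin(-2π·13/20)
= cos(-26π/20) + i·sin(-26π/20)

ω_20^13 = cos(-26π/20) + i·sin(-26π/20) = -0.5878+0.8090i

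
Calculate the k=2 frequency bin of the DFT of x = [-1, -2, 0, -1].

X[2] = Σ(n=0 to 3) x[n] · ω_4^(2n) where ω_4 = e^(-2πi/4)
= (-1)·ω_4^0 + (-2)·ω_4^2 + (0)·ω_4^4 + (-1)·ω_4^6

X[2] = 2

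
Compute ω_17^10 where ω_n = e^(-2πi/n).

ω_17^10 = e^(-2πi·10/17)
= cos(-2π·10/17) + i·sin(-2π·10/17)
= cos(-20π/17) + i·sin(-20π/17)

ω_17^10 = cos(-20π/17) + i·sin(-20π/17) = -0.8502+0.5264i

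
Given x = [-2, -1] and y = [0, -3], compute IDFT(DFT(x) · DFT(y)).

(x ⊛ y)[n] = Σ(m=0 to 1) x[m] · y[(n-m) mod 2]

Computing each output sample:
(x ⊛ y)[0] = 3
(x ⊛ y)[1] = 6

x ⊛ y = [3, 6]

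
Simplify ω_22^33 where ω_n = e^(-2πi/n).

Since ω_22^22 = 1, powers reduce modulo 22.
33 mod 22 = 11
So ω_22^33 = ω_22^11 = e^(-2πi·11/22)

ω_22^33 = ω_22^11 = -1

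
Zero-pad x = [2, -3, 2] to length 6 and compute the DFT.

Original 3-point DFT: [1, 2.5000+4.3301i, 2.5000-4.3301i]
Zero-padded 6-point DFT provides frequency interpolation.

DFT_6([x, 0, ...]) = [1, -0.5000+0.8660i, 2.5000+4.3301i, 7, 2.5000-4.3301i, -0.5000-0.8660i]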